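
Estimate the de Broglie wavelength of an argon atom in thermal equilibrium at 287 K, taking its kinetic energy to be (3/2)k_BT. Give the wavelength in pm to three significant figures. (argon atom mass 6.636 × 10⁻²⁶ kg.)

λ = 23.6 pm

KE = (3/2)k_BT = 1.5 × 1.381 × 10⁻²³ × 287 = 5.945 × 10⁻²¹ J.
p = √(2mKE) = √(2 × 6.636 × 10⁻²⁶ × 5.945 × 10⁻²¹) = 2.809 × 10⁻²³ kg·m/s.
λ = h/p = 2.36 × 10⁻¹¹ m = 23.6 pm.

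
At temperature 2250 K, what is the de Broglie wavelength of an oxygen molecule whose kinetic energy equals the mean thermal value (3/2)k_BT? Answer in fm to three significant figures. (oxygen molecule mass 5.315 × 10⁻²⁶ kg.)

KE = (3/2)k_BT = 1.5 × 1.381 × 10⁻²³ × 2250 = 4.661 × 10⁻²⁰ J.
p = √(2mKE) = √(2 × 5.315 × 10⁻²⁶ × 4.661 × 10⁻²⁰) = 7.039 × 10⁻²³ kg·m/s.
λ = h/p = 9.41 × 10⁻¹² m = 9410 fm.

λ = 9410 fm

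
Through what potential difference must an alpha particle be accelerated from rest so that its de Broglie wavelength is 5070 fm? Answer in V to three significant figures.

V = 4.01 V

p = h/λ = 6.626 × 10⁻³⁴ / 5.070 × 10⁻¹² = 1.307 × 10⁻²² kg·m/s.
KE = p²/(2m) = 1.285 × 10⁻¹⁸ J.
V = KE/2e = 1.285 × 10⁻¹⁸ / (2 × 1.602 × 10⁻¹⁹) = 4.01 V.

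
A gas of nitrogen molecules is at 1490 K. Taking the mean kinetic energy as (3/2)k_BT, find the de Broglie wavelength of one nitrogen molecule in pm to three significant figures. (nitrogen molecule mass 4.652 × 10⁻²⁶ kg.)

λ = 12.4 pm

KE = (3/2)k_BT = 1.5 × 1.381 × 10⁻²³ × 1490 = 3.087 × 10⁻²⁰ J.
p = √(2mKE) = √(2 × 4.652 × 10⁻²⁶ × 3.087 × 10⁻²⁰) = 5.359 × 10⁻²³ kg·m/s.
λ = h/p = 1.24 × 10⁻¹¹ m = 12.4 pm.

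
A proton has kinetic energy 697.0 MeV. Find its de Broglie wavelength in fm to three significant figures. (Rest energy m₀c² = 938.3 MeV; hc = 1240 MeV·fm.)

λ = 0.926 fm

Total energy E = KE + m₀c² = 697.0 + 938.3 = 1635.3 MeV.
(pc)² = E² − (m₀c²)² = (1635.3)² − (938.3)² = 1.794 × 10⁶ MeV², so pc = 1339 MeV.
λ = hc/(pc) = 1240 MeV·fm / 1339 MeV = 0.926 fm.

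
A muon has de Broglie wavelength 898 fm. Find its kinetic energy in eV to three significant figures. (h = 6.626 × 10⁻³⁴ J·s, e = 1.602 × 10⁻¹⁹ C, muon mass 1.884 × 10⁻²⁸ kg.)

KE = 9020 eV

p = h/λ = 6.626 × 10⁻³⁴ / 8.980 × 10⁻¹³ = 7.379 × 10⁻²² kg·m/s.
KE = p²/(2m) = (7.379 × 10⁻²²)² / (2 × 1.884 × 10⁻²⁸) = 1.445 × 10⁻¹⁵ J = 9020 eV.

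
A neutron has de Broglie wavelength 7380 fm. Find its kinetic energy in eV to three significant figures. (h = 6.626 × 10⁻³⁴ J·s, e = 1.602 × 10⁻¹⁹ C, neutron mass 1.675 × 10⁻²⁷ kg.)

KE = 15.0 eV

p = h/λ = 6.626 × 10⁻³⁴ / 7.380 × 10⁻¹² = 8.978 × 10⁻²³ kg·m/s.
KE = p²/(2m) = (8.978 × 10⁻²³)² / (2 × 1.675 × 10⁻²⁷) = 2.406 × 10⁻¹⁸ J = 15.0 eV.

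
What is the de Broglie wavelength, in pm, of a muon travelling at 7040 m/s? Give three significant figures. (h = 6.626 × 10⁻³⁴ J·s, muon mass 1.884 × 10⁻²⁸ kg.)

λ = 500 pm

p = mv = 1.884 × 10⁻²⁸ × 7040 = 1.326 × 10⁻²⁴ kg·m/s.
λ = h/p = 6.626 × 10⁻³⁴ / 1.326 × 10⁻²⁴ = 5.00 × 10⁻¹⁰ m = 500 pm.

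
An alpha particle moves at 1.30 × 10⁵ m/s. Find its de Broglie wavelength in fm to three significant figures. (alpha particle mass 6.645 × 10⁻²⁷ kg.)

λ = 767 fm

p = mv = 6.645 × 10⁻²⁷ × 1.30 × 10⁵ = 8.639 × 10⁻²² kg·m/s.
λ = h/p = 6.626 × 10⁻³⁴ / 8.639 × 10⁻²² = 7.67 × 10⁻¹³ m = 767 fm.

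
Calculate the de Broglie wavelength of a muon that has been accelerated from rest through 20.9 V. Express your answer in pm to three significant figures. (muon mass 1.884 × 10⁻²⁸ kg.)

KE = eV = 1.602 × 10⁻¹⁹ × 20.90 = 3.348 × 10⁻¹⁸ J.
p = √(2mKE) = √(2 × 1.884 × 10⁻²⁸ × 3.348 × 10⁻¹⁸) = 3.552 × 10⁻²³ kg·m/s.
λ = h/p = 6.626 × 10⁻³⁴ / 3.552 × 10⁻²³ = 1.87 × 10⁻¹¹ m = 18.7 pm.

λ = 18.7 pm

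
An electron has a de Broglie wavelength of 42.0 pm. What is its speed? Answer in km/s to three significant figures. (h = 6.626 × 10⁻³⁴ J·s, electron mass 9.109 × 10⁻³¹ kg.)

p = h/λ = 6.626 × 10⁻³⁴ / 4.200 × 10⁻¹¹ = 1.578 × 10⁻²³ kg·m/s.
v = p/m = 1.578 × 10⁻²³ / 9.109 × 10⁻³¹ = 1.73 × 10⁷ m/s = 1.73 × 10⁴ km/s.

v = 1.73 × 10⁴ km/s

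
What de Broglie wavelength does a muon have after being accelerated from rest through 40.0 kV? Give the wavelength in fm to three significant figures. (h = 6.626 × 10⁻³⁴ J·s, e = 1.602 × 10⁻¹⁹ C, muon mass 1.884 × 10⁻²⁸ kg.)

KE = eV = 1.602 × 10⁻¹⁹ × 4.000 × 10⁴ = 6.408 × 10⁻¹⁵ J.
p = √(2mKE) = √(2 × 1.884 × 10⁻²⁸ × 6.408 × 10⁻¹⁵) = 1.554 × 10⁻²¹ kg·m/s.
λ = h/p = 6.626 × 10⁻³⁴ / 1.554 × 10⁻²¹ = 4.26 × 10⁻¹³ m = 426 fm.

λ = 426 fm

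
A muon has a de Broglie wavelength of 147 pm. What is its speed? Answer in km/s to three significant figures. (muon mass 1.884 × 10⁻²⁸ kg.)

p = h/λ = 6.626 × 10⁻³⁴ / 1.470 × 10⁻¹⁰ = 4.507 × 10⁻²⁴ kg·m/s.
v = p/m = 4.507 × 10⁻²⁴ / 1.884 × 10⁻²⁸ = 2.39 × 10⁴ m/s = 23.9 km/s.

v = 23.9 km/s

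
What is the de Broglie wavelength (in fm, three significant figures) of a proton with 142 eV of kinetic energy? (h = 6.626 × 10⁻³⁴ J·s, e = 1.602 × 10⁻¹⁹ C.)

λ = 2400 fm

KE = 142 eV = 2.275 × 10⁻¹⁷ J.
p = √(2mKE) = √(2 × 1.673 × 10⁻²⁷ × 2.275 × 10⁻¹⁷) = 2.759 × 10⁻²² kg·m/s.
λ = h/p = 6.626 × 10⁻³⁴ / 2.759 × 10⁻²² = 2.40 × 10⁻¹² m = 2400 fm.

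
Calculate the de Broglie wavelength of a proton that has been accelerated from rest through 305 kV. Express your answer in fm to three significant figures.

λ = 51.8 fm

KE = eV = 1.602 × 10⁻¹⁹ × 3.050 × 10⁵ = 4.886 × 10⁻¹⁴ J.
p = √(2mKE) = √(2 × 1.673 × 10⁻²⁷ × 4.886 × 10⁻¹⁴) = 1.279 × 10⁻²⁰ kg·m/s.
λ = h/p = 6.626 × 10⁻³⁴ / 1.279 × 10⁻²⁰ = 5.18 × 10⁻¹⁴ m = 51.8 fm.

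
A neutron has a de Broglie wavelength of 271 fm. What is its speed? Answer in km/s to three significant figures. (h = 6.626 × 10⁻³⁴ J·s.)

p = h/λ = 6.626 × 10⁻³⁴ / 2.710 × 10⁻¹³ = 2.445 × 10⁻²¹ kg·m/s.
v = p/m = 2.445 × 10⁻²¹ / 1.675 × 10⁻²⁷ = 1.46 × 10⁶ m/s = 1460 km/s.

v = 1460 km/s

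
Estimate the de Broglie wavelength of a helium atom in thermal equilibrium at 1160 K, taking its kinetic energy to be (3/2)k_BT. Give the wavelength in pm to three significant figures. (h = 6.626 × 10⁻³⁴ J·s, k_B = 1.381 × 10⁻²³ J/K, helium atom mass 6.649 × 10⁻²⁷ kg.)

KE = (3/2)k_BT = 1.5 × 1.381 × 10⁻²³ × 1160 = 2.403 × 10⁻²⁰ J.
p = √(2mKE) = √(2 × 6.649 × 10⁻²⁷ × 2.403 × 10⁻²⁰) = 1.788 × 10⁻²³ kg·m/s.
λ = h/p = 3.71 × 10⁻¹¹ m = 37.1 pm.

λ = 37.1 pm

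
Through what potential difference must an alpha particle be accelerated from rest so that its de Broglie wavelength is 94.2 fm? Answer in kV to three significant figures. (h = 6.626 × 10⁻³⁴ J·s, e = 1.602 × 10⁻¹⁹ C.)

V = 11.6 kV

p = h/λ = 6.626 × 10⁻³⁴ / 9.420 × 10⁻¹⁴ = 7.034 × 10⁻²¹ kg·m/s.
KE = p²/(2m) = 3.723 × 10⁻¹⁵ J.
V = KE/2e = 3.723 × 10⁻¹⁵ / (2 × 1.602 × 10⁻¹⁹) = 11.6 kV.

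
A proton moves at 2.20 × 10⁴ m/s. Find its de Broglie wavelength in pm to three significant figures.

λ = 18.0 pm

p = mv = 1.673 × 10⁻²⁷ × 2.20 × 10⁴ = 3.681 × 10⁻²³ kg·m/s.
λ = h/p = 6.626 × 10⁻³⁴ / 3.681 × 10⁻²³ = 1.80 × 10⁻¹¹ m = 18.0 pm.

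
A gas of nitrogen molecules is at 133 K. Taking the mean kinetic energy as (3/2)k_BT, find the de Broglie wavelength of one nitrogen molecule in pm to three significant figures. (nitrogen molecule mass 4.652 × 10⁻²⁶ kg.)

λ = 41.4 pm

KE = (3/2)k_BT = 1.5 × 1.381 × 10⁻²³ × 133 = 2.755 × 10⁻²¹ J.
p = √(2mKE) = √(2 × 4.652 × 10⁻²⁶ × 2.755 × 10⁻²¹) = 1.601 × 10⁻²³ kg·m/s.
λ = h/p = 4.14 × 10⁻¹¹ m = 41.4 pm.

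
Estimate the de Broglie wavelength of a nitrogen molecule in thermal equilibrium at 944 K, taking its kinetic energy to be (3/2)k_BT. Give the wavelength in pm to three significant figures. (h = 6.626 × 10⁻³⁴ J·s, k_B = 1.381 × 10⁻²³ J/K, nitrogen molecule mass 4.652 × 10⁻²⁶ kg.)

λ = 15.5 pm

KE = (3/2)k_BT = 1.5 × 1.381 × 10⁻²³ × 944 = 1.955 × 10⁻²⁰ J.
p = √(2mKE) = √(2 × 4.652 × 10⁻²⁶ × 1.955 × 10⁻²⁰) = 4.265 × 10⁻²³ kg·m/s.
λ = h/p = 1.55 × 10⁻¹¹ m = 15.5 pm.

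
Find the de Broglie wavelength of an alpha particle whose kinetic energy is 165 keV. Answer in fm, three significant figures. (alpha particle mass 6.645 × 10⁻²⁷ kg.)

λ = 35.4 fm

KE = 165 keV = 2.643 × 10⁻¹⁴ J.
p = √(2mKE) = √(2 × 6.645 × 10⁻²⁷ × 2.643 × 10⁻¹⁴) = 1.874 × 10⁻²⁰ kg·m/s.
λ = h/p = 6.626 × 10⁻³⁴ / 1.874 × 10⁻²⁰ = 3.54 × 10⁻¹⁴ m = 35.4 fm.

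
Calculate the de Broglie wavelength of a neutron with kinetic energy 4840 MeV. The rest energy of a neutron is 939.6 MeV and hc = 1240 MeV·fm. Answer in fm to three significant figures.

λ = 0.217 fm

Total energy E = KE + m₀c² = 4840 + 939.6 = 5779.6 MeV.
(pc)² = E² − (m₀c²)² = (5779.6)² − (939.6)² = 3.252 × 10⁷ MeV², so pc = 5703 MeV.
λ = hc/(pc) = 1240 MeV·fm / 5703 MeV = 0.217 fm.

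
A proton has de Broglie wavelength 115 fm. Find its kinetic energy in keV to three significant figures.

p = h/λ = 6.626 × 10⁻³⁴ / 1.150 × 10⁻¹³ = 5.762 × 10⁻²¹ kg·m/s.
KE = p²/(2m) = (5.762 × 10⁻²¹)² / (2 × 1.673 × 10⁻²⁷) = 9.922 × 10⁻¹⁵ J = 61.9 keV.

KE = 61.9 keV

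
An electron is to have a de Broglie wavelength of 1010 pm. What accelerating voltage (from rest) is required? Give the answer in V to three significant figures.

p = h/λ = 6.626 × 10⁻³⁴ / 1.010 × 10⁻⁹ = 6.560 × 10⁻²⁵ kg·m/s.
KE = p²/(2m) = 2.362 × 10⁻¹⁹ J.
V = KE/e = 2.362 × 10⁻¹⁹ / (1.602 × 10⁻¹⁹) = 1.47 V.

V = 1.47 V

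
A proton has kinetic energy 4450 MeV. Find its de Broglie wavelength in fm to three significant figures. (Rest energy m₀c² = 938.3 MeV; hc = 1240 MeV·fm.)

Total energy E = KE + m₀c² = 4450 + 938.3 = 5388.3 MeV.
(pc)² = E² − (m₀c²)² = (5388.3)² − (938.3)² = 2.815 × 10⁷ MeV², so pc = 5306 MeV.
λ = hc/(pc) = 1240 MeV·fm / 5306 MeV = 0.234 fm.

λ = 0.234 fm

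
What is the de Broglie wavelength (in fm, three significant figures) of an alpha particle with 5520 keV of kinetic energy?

KE = 5520 keV = 8.843 × 10⁻¹³ J.
p = √(2mKE) = √(2 × 6.645 × 10⁻²⁷ × 8.843 × 10⁻¹³) = 1.084 × 10⁻¹⁹ kg·m/s.
λ = h/p = 6.626 × 10⁻³⁴ / 1.084 × 10⁻¹⁹ = 6.11 × 10⁻¹⁵ m = 6.11 fm.

λ = 6.11 fm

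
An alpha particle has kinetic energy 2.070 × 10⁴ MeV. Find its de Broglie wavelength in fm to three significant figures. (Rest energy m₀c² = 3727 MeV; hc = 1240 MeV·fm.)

Total energy E = KE + m₀c² = 2.070 × 10⁴ + 3727 = 24427 MeV.
(pc)² = E² − (m₀c²)² = (24427)² − (3727)² = 5.828 × 10⁸ MeV², so pc = 2.414 × 10⁴ MeV.
λ = hc/(pc) = 1240 MeV·fm / 2.414 × 10⁴ MeV = 0.0514 fm.

λ = 0.0514 fm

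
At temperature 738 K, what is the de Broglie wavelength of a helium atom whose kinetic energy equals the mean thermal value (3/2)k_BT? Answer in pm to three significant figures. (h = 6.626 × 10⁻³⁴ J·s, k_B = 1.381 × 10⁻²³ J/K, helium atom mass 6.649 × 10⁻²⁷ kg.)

KE = (3/2)k_BT = 1.5 × 1.381 × 10⁻²³ × 738 = 1.529 × 10⁻²⁰ J.
p = √(2mKE) = √(2 × 6.649 × 10⁻²⁷ × 1.529 × 10⁻²⁰) = 1.426 × 10⁻²³ kg·m/s.
λ = h/p = 4.65 × 10⁻¹¹ m = 46.5 pm.

λ = 46.5 pm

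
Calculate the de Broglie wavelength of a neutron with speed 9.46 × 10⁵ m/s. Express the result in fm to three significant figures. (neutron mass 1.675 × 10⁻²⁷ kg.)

p = mv = 1.675 × 10⁻²⁷ × 9.46 × 10⁵ = 1.585 × 10⁻²¹ kg·m/s.
λ = h/p = 6.626 × 10⁻³⁴ / 1.585 × 10⁻²¹ = 4.18 × 10⁻¹³ m = 418 fm.

λ = 418 fm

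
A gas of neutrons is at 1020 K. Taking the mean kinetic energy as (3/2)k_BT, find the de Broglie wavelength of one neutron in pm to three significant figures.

λ = 78.8 pm

KE = (3/2)k_BT = 1.5 × 1.381 × 10⁻²³ × 1020 = 2.113 × 10⁻²⁰ J.
p = √(2mKE) = √(2 × 1.675 × 10⁻²⁷ × 2.113 × 10⁻²⁰) = 8.413 × 10⁻²⁴ kg·m/s.
λ = h/p = 7.88 × 10⁻¹¹ m = 78.8 pm.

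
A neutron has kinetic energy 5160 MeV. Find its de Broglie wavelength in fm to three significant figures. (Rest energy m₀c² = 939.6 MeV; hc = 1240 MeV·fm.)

Total energy E = KE + m₀c² = 5160 + 939.6 = 6099.6 MeV.
(pc)² = E² − (m₀c²)² = (6099.6)² − (939.6)² = 3.632 × 10⁷ MeV², so pc = 6027 MeV.
λ = hc/(pc) = 1240 MeV·fm / 6027 MeV = 0.206 fm.

λ = 0.206 fm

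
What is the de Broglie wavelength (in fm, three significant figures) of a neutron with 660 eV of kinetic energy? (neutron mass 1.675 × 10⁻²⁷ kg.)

λ = 1110 fm

KE = 660 eV = 1.057 × 10⁻¹⁶ J.
p = √(2mKE) = √(2 × 1.675 × 10⁻²⁷ × 1.057 × 10⁻¹⁶) = 5.951 × 10⁻²² kg·m/s.
λ = h/p = 6.626 × 10⁻³⁴ / 5.951 × 10⁻²² = 1.11 × 10⁻¹² m = 1110 fm.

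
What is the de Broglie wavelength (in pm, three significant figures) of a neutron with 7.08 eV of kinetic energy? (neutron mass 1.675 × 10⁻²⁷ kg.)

KE = 7.08 eV = 1.134 × 10⁻¹⁸ J.
p = √(2mKE) = √(2 × 1.675 × 10⁻²⁷ × 1.134 × 10⁻¹⁸) = 6.164 × 10⁻²³ kg·m/s.
λ = h/p = 6.626 × 10⁻³⁴ / 6.164 × 10⁻²³ = 1.07 × 10⁻¹¹ m = 10.7 pm.

λ = 10.7 pm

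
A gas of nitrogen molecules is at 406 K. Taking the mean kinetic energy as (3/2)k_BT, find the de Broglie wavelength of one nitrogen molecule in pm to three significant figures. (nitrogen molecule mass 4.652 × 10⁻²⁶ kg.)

λ = 23.7 pm

KE = (3/2)k_BT = 1.5 × 1.381 × 10⁻²³ × 406 = 8.410 × 10⁻²¹ J.
p = √(2mKE) = √(2 × 4.652 × 10⁻²⁶ × 8.410 × 10⁻²¹) = 2.797 × 10⁻²³ kg·m/s.
λ = h/p = 2.37 × 10⁻¹¹ m = 23.7 pm.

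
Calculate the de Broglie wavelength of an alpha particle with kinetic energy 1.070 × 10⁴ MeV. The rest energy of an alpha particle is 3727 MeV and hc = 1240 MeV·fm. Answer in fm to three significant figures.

Total energy E = KE + m₀c² = 1.070 × 10⁴ + 3727 = 14427 MeV.
(pc)² = E² − (m₀c²)² = (14427)² − (3727)² = 1.942 × 10⁸ MeV², so pc = 1.394 × 10⁴ MeV.
λ = hc/(pc) = 1240 MeV·fm / 1.394 × 10⁴ MeV = 0.0890 fm.

λ = 0.0890 fm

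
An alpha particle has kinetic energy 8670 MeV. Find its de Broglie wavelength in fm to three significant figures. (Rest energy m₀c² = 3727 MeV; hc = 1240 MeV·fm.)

λ = 0.105 fm

Total energy E = KE + m₀c² = 8670 + 3727 = 12397 MeV.
(pc)² = E² − (m₀c²)² = (12397)² − (3727)² = 1.398 × 10⁸ MeV², so pc = 1.182 × 10⁴ MeV.
λ = hc/(pc) = 1240 MeV·fm / 1.182 × 10⁴ MeV = 0.105 fm.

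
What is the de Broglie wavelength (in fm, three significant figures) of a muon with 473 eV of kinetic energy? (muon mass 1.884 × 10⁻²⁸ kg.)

KE = 473 eV = 7.577 × 10⁻¹⁷ J.
p = √(2mKE) = √(2 × 1.884 × 10⁻²⁸ × 7.577 × 10⁻¹⁷) = 1.690 × 10⁻²² kg·m/s.
λ = h/p = 6.626 × 10⁻³⁴ / 1.690 × 10⁻²² = 3.92 × 10⁻¹² m = 3920 fm.

λ = 3920 fm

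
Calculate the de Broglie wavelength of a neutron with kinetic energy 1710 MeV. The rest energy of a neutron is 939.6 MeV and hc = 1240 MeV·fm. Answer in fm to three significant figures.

λ = 0.501 fm

Total energy E = KE + m₀c² = 1710 + 939.6 = 2649.6 MeV.
(pc)² = E² − (m₀c²)² = (2649.6)² − (939.6)² = 6.138 × 10⁶ MeV², so pc = 2477 MeV.
λ = hc/(pc) = 1240 MeV·fm / 2477 MeV = 0.501 fm.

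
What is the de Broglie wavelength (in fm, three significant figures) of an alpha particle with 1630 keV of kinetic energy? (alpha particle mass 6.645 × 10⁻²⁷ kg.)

λ = 11.2 fm

KE = 1630 keV = 2.611 × 10⁻¹³ J.
p = √(2mKE) = √(2 × 6.645 × 10⁻²⁷ × 2.611 × 10⁻¹³) = 5.891 × 10⁻²⁰ kg·m/s.
λ = h/p = 6.626 × 10⁻³⁴ / 5.891 × 10⁻²⁰ = 1.12 × 10⁻¹⁴ m = 11.2 fm.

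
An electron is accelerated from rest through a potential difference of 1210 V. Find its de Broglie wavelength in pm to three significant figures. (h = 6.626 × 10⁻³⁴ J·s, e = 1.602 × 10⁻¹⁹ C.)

λ = 35.3 pm

KE = eV = 1.602 × 10⁻¹⁹ × 1210 = 1.938 × 10⁻¹⁶ J.
p = √(2mKE) = √(2 × 9.109 × 10⁻³¹ × 1.938 × 10⁻¹⁶) = 1.879 × 10⁻²³ kg·m/s.
λ = h/p = 6.626 × 10⁻³⁴ / 1.879 × 10⁻²³ = 3.53 × 10⁻¹¹ m = 35.3 pm.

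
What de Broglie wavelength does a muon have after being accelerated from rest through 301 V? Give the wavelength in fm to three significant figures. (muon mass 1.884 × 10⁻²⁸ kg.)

KE = eV = 1.602 × 10⁻¹⁹ × 301.0 = 4.822 × 10⁻¹⁷ J.
p = √(2mKE) = √(2 × 1.884 × 10⁻²⁸ × 4.822 × 10⁻¹⁷) = 1.348 × 10⁻²² kg·m/s.
λ = h/p = 6.626 × 10⁻³⁴ / 1.348 × 10⁻²² = 4.92 × 10⁻¹² m = 4920 fm.

λ = 4920 fm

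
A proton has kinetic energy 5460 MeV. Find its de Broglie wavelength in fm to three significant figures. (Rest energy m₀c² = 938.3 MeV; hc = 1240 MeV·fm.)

Total energy E = KE + m₀c² = 5460 + 938.3 = 6398.3 MeV.
(pc)² = E² − (m₀c²)² = (6398.3)² − (938.3)² = 4.006 × 10⁷ MeV², so pc = 6329 MeV.
λ = hc/(pc) = 1240 MeV·fm / 6329 MeV = 0.196 fm.

λ = 0.196 fm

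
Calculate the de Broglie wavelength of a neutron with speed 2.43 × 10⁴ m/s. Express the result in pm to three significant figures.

p = mv = 1.675 × 10⁻²⁷ × 2.43 × 10⁴ = 4.070 × 10⁻²³ kg·m/s.
λ = h/p = 6.626 × 10⁻³⁴ / 4.070 × 10⁻²³ = 1.63 × 10⁻¹¹ m = 16.3 pm.

λ = 16.3 pm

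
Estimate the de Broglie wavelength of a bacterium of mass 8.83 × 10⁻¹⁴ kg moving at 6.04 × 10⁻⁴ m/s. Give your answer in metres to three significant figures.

p = mv = 8.83 × 10⁻¹⁴ × 6.04 × 10⁻⁴ = 5.333 × 10⁻¹⁷ kg·m/s.
λ = h/p = 6.626 × 10⁻³⁴ / 5.333 × 10⁻¹⁷ = 1.24 × 10⁻¹⁷ m.

λ = 1.24 × 10⁻¹⁷ m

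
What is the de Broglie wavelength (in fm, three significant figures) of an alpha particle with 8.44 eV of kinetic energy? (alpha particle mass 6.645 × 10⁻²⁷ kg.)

λ = 4940 fm

KE = 8.44 eV = 1.352 × 10⁻¹⁸ J.
p = √(2mKE) = √(2 × 6.645 × 10⁻²⁷ × 1.352 × 10⁻¹⁸) = 1.340 × 10⁻²² kg·m/s.
λ = h/p = 6.626 × 10⁻³⁴ / 1.340 × 10⁻²² = 4.94 × 10⁻¹² m = 4940 fm.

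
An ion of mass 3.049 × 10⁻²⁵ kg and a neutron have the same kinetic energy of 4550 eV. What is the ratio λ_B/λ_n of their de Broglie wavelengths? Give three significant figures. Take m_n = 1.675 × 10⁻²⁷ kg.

λ_B/λ_n = 0.0741

At fixed KE, p = √(2mKE) so λ = h/p ∝ 1/√m.
λ_B/λ_n = √(m_n/m_B) = √(1.675 × 10⁻²⁷/3.049 × 10⁻²⁵) = √(5.494 × 10⁻³) = 0.0741.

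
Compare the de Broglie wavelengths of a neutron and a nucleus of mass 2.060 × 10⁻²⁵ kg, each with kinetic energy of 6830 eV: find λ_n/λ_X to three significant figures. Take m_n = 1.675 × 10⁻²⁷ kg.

λ_n/λ_X = 11.1

At fixed KE, p = √(2mKE) so λ = h/p ∝ 1/√m.
λ_n/λ_X = √(m_X/m_n) = √(2.060 × 10⁻²⁵/1.675 × 10⁻²⁷) = √(123.0) = 11.1.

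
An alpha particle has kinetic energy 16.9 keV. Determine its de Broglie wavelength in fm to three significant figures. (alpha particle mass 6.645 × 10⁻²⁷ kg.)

λ = 110 fm

KE = 16.9 keV = 2.707 × 10⁻¹⁵ J.
p = √(2mKE) = √(2 × 6.645 × 10⁻²⁷ × 2.707 × 10⁻¹⁵) = 5.998 × 10⁻²¹ kg·m/s.
λ = h/p = 6.626 × 10⁻³⁴ / 5.998 × 10⁻²¹ = 1.10 × 10⁻¹³ m = 110 fm.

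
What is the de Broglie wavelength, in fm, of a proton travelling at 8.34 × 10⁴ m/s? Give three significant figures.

λ = 4750 fm

p = mv = 1.673 × 10⁻²⁷ × 8.34 × 10⁴ = 1.395 × 10⁻²² kg·m/s.
λ = h/p = 6.626 × 10⁻³⁴ / 1.395 × 10⁻²² = 4.75 × 10⁻¹² m = 4750 fm.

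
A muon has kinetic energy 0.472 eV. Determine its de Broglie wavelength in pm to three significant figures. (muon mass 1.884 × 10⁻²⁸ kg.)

KE = 0.472 eV = 7.561 × 10⁻²⁰ J.
p = √(2mKE) = √(2 × 1.884 × 10⁻²⁸ × 7.561 × 10⁻²⁰) = 5.338 × 10⁻²⁴ kg·m/s.
λ = h/p = 6.626 × 10⁻³⁴ / 5.338 × 10⁻²⁴ = 1.24 × 10⁻¹⁰ m = 124 pm.

λ = 124 pm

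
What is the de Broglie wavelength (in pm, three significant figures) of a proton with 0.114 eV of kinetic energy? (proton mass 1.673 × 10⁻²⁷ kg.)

λ = 84.8 pm

KE = 0.114 eV = 1.826 × 10⁻²⁰ J.
p = √(2mKE) = √(2 × 1.673 × 10⁻²⁷ × 1.826 × 10⁻²⁰) = 7.817 × 10⁻²⁴ kg·m/s.
λ = h/p = 6.626 × 10⁻³⁴ / 7.817 × 10⁻²⁴ = 8.48 × 10⁻¹¹ m = 84.8 pm.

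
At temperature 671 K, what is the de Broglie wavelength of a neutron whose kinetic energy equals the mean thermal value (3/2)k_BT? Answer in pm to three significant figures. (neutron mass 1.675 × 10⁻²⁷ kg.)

KE = (3/2)k_BT = 1.5 × 1.381 × 10⁻²³ × 671 = 1.390 × 10⁻²⁰ J.
p = √(2mKE) = √(2 × 1.675 × 10⁻²⁷ × 1.390 × 10⁻²⁰) = 6.824 × 10⁻²⁴ kg·m/s.
λ = h/p = 9.71 × 10⁻¹¹ m = 97.1 pm.

λ = 97.1 pm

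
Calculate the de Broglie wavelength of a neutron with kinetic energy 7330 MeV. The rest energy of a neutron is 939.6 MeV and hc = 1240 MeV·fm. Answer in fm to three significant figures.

Total energy E = KE + m₀c² = 7330 + 939.6 = 8269.6 MeV.
(pc)² = E² − (m₀c²)² = (8269.6)² − (939.6)² = 6.750 × 10⁷ MeV², so pc = 8216 MeV.
λ = hc/(pc) = 1240 MeV·fm / 8216 MeV = 0.151 fm.

λ = 0.151 fm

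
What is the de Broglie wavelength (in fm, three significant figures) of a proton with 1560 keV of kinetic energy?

λ = 22.9 fm

KE = 1560 keV = 2.499 × 10⁻¹³ J.
p = √(2mKE) = √(2 × 1.673 × 10⁻²⁷ × 2.499 × 10⁻¹³) = 2.892 × 10⁻²⁰ kg·m/s.
λ = h/p = 6.626 × 10⁻³⁴ / 2.892 × 10⁻²⁰ = 2.29 × 10⁻¹⁴ m = 22.9 fm.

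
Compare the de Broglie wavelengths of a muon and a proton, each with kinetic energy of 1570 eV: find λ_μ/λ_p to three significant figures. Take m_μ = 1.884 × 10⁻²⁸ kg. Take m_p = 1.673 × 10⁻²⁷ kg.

λ_μ/λ_p = 2.98

At fixed KE, p = √(2mKE) so λ = h/p ∝ 1/√m.
λ_μ/λ_p = √(m_p/m_μ) = √(1.673 × 10⁻²⁷/1.884 × 10⁻²⁸) = √(8.880) = 2.98.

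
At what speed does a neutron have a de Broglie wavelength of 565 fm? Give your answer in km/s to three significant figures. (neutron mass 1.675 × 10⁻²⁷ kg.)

p = h/λ = 6.626 × 10⁻³⁴ / 5.650 × 10⁻¹³ = 1.173 × 10⁻²¹ kg·m/s.
v = p/m = 1.173 × 10⁻²¹ / 1.675 × 10⁻²⁷ = 7.00 × 10⁵ m/s = 700 km/s.

v = 700 km/s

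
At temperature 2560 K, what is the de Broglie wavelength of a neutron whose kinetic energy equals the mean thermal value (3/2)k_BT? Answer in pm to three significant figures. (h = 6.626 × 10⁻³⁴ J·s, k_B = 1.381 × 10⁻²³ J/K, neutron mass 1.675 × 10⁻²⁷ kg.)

KE = (3/2)k_BT = 1.5 × 1.381 × 10⁻²³ × 2560 = 5.303 × 10⁻²⁰ J.
p = √(2mKE) = √(2 × 1.675 × 10⁻²⁷ × 5.303 × 10⁻²⁰) = 1.333 × 10⁻²³ kg·m/s.
λ = h/p = 4.97 × 10⁻¹¹ m = 49.7 pm.

λ = 49.7 pm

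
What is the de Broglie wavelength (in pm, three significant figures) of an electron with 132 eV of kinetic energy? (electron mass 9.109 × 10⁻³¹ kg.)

KE = 132 eV = 2.115 × 10⁻¹⁷ J.
p = √(2mKE) = √(2 × 9.109 × 10⁻³¹ × 2.115 × 10⁻¹⁷) = 6.207 × 10⁻²⁴ kg·m/s.
λ = h/p = 6.626 × 10⁻³⁴ / 6.207 × 10⁻²⁴ = 1.07 × 10⁻¹⁰ m = 107 pm.

λ = 107 pm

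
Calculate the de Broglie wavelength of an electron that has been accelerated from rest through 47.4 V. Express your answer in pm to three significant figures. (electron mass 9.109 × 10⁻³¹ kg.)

KE = eV = 1.602 × 10⁻¹⁹ × 47.40 = 7.593 × 10⁻¹⁸ J.
p = √(2mKE) = √(2 × 9.109 × 10⁻³¹ × 7.593 × 10⁻¹⁸) = 3.719 × 10⁻²⁴ kg·m/s.
λ = h/p = 6.626 × 10⁻³⁴ / 3.719 × 10⁻²⁴ = 1.78 × 10⁻¹⁰ m = 178 pm.

λ = 178 pm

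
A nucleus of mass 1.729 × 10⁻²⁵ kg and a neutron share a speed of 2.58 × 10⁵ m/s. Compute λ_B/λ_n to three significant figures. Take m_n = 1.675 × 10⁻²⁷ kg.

λ_B/λ_n = 9.69 × 10⁻³

At fixed v, p = mv so λ = h/(mv) ∝ 1/m.
λ_B/λ_n = m_n/m_B = 1.675 × 10⁻²⁷/1.729 × 10⁻²⁵ = 9.69 × 10⁻³.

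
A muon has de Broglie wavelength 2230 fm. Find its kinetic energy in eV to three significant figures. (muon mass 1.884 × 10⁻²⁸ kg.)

KE = 1460 eV

p = h/λ = 6.626 × 10⁻³⁴ / 2.230 × 10⁻¹² = 2.971 × 10⁻²² kg·m/s.
KE = p²/(2m) = (2.971 × 10⁻²²)² / (2 × 1.884 × 10⁻²⁸) = 2.343 × 10⁻¹⁶ J = 1460 eV.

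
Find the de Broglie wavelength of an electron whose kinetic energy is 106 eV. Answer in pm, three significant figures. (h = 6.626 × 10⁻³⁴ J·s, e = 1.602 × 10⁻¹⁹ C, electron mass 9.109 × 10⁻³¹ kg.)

KE = 106 eV = 1.698 × 10⁻¹⁷ J.
p = √(2mKE) = √(2 × 9.109 × 10⁻³¹ × 1.698 × 10⁻¹⁷) = 5.562 × 10⁻²⁴ kg·m/s.
λ = h/p = 6.626 × 10⁻³⁴ / 5.562 × 10⁻²⁴ = 1.19 × 10⁻¹⁰ m = 119 pm.

λ = 119 pm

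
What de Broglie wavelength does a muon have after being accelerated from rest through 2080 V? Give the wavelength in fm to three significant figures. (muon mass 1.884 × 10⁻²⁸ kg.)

KE = eV = 1.602 × 10⁻¹⁹ × 2080 = 3.332 × 10⁻¹⁶ J.
p = √(2mKE) = √(2 × 1.884 × 10⁻²⁸ × 3.332 × 10⁻¹⁶) = 3.543 × 10⁻²² kg·m/s.
λ = h/p = 6.626 × 10⁻³⁴ / 3.543 × 10⁻²² = 1.87 × 10⁻¹² m = 1870 fm.

λ = 1870 fm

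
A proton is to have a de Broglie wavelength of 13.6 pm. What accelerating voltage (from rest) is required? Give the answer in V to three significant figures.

p = h/λ = 6.626 × 10⁻³⁴ / 1.360 × 10⁻¹¹ = 4.872 × 10⁻²³ kg·m/s.
KE = p²/(2m) = 7.094 × 10⁻¹⁹ J.
V = KE/e = 7.094 × 10⁻¹⁹ / (1.602 × 10⁻¹⁹) = 4.43 V.

V = 4.43 V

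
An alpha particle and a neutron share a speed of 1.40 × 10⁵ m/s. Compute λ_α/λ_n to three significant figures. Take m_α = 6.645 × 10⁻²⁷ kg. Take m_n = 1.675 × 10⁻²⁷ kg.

λ_α/λ_n = 0.252

At fixed v, p = mv so λ = h/(mv) ∝ 1/m.
λ_α/λ_n = m_n/m_α = 1.675 × 10⁻²⁷/6.645 × 10⁻²⁷ = 0.252.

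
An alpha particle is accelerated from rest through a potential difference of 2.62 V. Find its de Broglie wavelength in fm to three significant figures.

λ = 6270 fm

KE = 2eV = 2 × 1.602 × 10⁻¹⁹ × 2.620 = 8.394 × 10⁻¹⁹ J.
p = √(2mKE) = √(2 × 6.645 × 10⁻²⁷ × 8.394 × 10⁻¹⁹) = 1.056 × 10⁻²² kg·m/s.
λ = h/p = 6.626 × 10⁻³⁴ / 1.056 × 10⁻²² = 6.27 × 10⁻¹² m = 6270 fm.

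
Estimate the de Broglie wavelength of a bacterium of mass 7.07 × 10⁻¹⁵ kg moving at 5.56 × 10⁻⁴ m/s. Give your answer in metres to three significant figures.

λ = 1.69 × 10⁻¹⁶ m

p = mv = 7.07 × 10⁻¹⁵ × 5.56 × 10⁻⁴ = 3.931 × 10⁻¹⁸ kg·m/s.
λ = h/p = 6.626 × 10⁻³⁴ / 3.931 × 10⁻¹⁸ = 1.69 × 10⁻¹⁶ m.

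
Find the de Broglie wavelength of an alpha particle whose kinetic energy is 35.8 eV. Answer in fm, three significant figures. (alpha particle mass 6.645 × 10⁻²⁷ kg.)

KE = 35.8 eV = 5.735 × 10⁻¹⁸ J.
p = √(2mKE) = √(2 × 6.645 × 10⁻²⁷ × 5.735 × 10⁻¹⁸) = 2.761 × 10⁻²² kg·m/s.
λ = h/p = 6.626 × 10⁻³⁴ / 2.761 × 10⁻²² = 2.40 × 10⁻¹² m = 2400 fm.

λ = 2400 fm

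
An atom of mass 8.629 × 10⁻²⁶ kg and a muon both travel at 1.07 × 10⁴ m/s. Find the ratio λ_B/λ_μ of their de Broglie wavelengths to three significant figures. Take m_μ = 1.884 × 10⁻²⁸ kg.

λ_B/λ_μ = 2.18 × 10⁻³

At fixed v, p = mv so λ = h/(mv) ∝ 1/m.
λ_B/λ_μ = m_μ/m_B = 1.884 × 10⁻²⁸/8.629 × 10⁻²⁶ = 2.18 × 10⁻³.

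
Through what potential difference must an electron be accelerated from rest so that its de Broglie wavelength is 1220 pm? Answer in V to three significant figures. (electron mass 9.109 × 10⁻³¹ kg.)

p = h/λ = 6.626 × 10⁻³⁴ / 1.220 × 10⁻⁹ = 5.431 × 10⁻²⁵ kg·m/s.
KE = p²/(2m) = 1.619 × 10⁻¹⁹ J.
V = KE/e = 1.619 × 10⁻¹⁹ / (1.602 × 10⁻¹⁹) = 1.01 V.

V = 1.01 V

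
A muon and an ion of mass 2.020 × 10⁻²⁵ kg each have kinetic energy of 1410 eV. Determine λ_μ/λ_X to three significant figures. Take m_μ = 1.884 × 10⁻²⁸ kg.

λ_μ/λ_X = 32.7

At fixed KE, p = √(2mKE) so λ = h/p ∝ 1/√m.
λ_μ/λ_X = √(m_X/m_μ) = √(2.020 × 10⁻²⁵/1.884 × 10⁻²⁸) = √(1072) = 32.7.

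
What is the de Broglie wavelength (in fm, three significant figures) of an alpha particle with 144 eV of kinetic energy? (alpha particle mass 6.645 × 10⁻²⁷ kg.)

KE = 144 eV = 2.307 × 10⁻¹⁷ J.
p = √(2mKE) = √(2 × 6.645 × 10⁻²⁷ × 2.307 × 10⁻¹⁷) = 5.537 × 10⁻²² kg·m/s.
λ = h/p = 6.626 × 10⁻³⁴ / 5.537 × 10⁻²² = 1.20 × 10⁻¹² m = 1200 fm.

λ = 1200 fm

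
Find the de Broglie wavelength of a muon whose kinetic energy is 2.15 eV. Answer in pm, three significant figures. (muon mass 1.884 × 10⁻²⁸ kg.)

λ = 58.2 pm

KE = 2.15 eV = 3.444 × 10⁻¹⁹ J.
p = √(2mKE) = √(2 × 1.884 × 10⁻²⁸ × 3.444 × 10⁻¹⁹) = 1.139 × 10⁻²³ kg·m/s.
λ = h/p = 6.626 × 10⁻³⁴ / 1.139 × 10⁻²³ = 5.82 × 10⁻¹¹ m = 58.2 pm.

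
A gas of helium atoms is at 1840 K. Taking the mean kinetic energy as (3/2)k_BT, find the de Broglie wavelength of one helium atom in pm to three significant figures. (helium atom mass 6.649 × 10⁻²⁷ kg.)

λ = 29.4 pm

KE = (3/2)k_BT = 1.5 × 1.381 × 10⁻²³ × 1840 = 3.812 × 10⁻²⁰ J.
p = √(2mKE) = √(2 × 6.649 × 10⁻²⁷ × 3.812 × 10⁻²⁰) = 2.251 × 10⁻²³ kg·m/s.
λ = h/p = 2.94 × 10⁻¹¹ m = 29.4 pm.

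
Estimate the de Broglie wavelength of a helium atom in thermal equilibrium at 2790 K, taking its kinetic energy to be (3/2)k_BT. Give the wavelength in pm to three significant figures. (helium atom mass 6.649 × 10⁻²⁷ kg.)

KE = (3/2)k_BT = 1.5 × 1.381 × 10⁻²³ × 2790 = 5.779 × 10⁻²⁰ J.
p = √(2mKE) = √(2 × 6.649 × 10⁻²⁷ × 5.779 × 10⁻²⁰) = 2.772 × 10⁻²³ kg·m/s.
λ = h/p = 2.39 × 10⁻¹¹ m = 23.9 pm.

λ = 23.9 pm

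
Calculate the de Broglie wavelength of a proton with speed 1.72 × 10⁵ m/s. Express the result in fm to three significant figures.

p = mv = 1.673 × 10⁻²⁷ × 1.72 × 10⁵ = 2.878 × 10⁻²² kg·m/s.
λ = h/p = 6.626 × 10⁻³⁴ / 2.878 × 10⁻²² = 2.30 × 10⁻¹² m = 2300 fm.

λ = 2300 fm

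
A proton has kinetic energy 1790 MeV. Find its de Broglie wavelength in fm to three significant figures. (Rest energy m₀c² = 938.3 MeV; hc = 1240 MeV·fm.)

λ = 0.484 fm

Total energy E = KE + m₀c² = 1790 + 938.3 = 2728.3 MeV.
(pc)² = E² − (m₀c²)² = (2728.3)² − (938.3)² = 6.563 × 10⁶ MeV², so pc = 2562 MeV.
λ = hc/(pc) = 1240 MeV·fm / 2562 MeV = 0.484 fm.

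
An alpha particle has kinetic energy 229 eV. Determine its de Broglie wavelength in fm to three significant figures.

KE = 229 eV = 3.669 × 10⁻¹⁷ J.
p = √(2mKE) = √(2 × 6.645 × 10⁻²⁷ × 3.669 × 10⁻¹⁷) = 6.983 × 10⁻²² kg·m/s.
λ = h/p = 6.626 × 10⁻³⁴ / 6.983 × 10⁻²² = 9.49 × 10⁻¹³ m = 949 fm.

λ = 949 fm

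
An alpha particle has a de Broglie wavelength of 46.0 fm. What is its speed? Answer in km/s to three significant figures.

p = h/λ = 6.626 × 10⁻³⁴ / 4.600 × 10⁻¹⁴ = 1.440 × 10⁻²⁰ kg·m/s.
v = p/m = 1.440 × 10⁻²⁰ / 6.645 × 10⁻²⁷ = 2.17 × 10⁶ m/s = 2170 km/s.

v = 2170 km/s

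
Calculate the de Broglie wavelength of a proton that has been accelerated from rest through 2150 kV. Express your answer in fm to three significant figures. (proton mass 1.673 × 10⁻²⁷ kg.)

KE = eV = 1.602 × 10⁻¹⁹ × 2.150 × 10⁶ = 3.444 × 10⁻¹³ J.
p = √(2mKE) = √(2 × 1.673 × 10⁻²⁷ × 3.444 × 10⁻¹³) = 3.395 × 10⁻²⁰ kg·m/s.
λ = h/p = 6.626 × 10⁻³⁴ / 3.395 × 10⁻²⁰ = 1.95 × 10⁻¹⁴ m = 19.5 fm.

λ = 19.5 fm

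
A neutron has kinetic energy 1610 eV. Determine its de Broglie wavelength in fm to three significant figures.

λ = 713 fm

KE = 1610 eV = 2.579 × 10⁻¹⁶ J.
p = √(2mKE) = √(2 × 1.675 × 10⁻²⁷ × 2.579 × 10⁻¹⁶) = 9.295 × 10⁻²² kg·m/s.
λ = h/p = 6.626 × 10⁻³⁴ / 9.295 × 10⁻²² = 7.13 × 10⁻¹³ m = 713 fm.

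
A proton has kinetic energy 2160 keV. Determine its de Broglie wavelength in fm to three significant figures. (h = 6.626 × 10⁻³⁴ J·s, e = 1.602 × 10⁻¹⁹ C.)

KE = 2160 keV = 3.460 × 10⁻¹³ J.
p = √(2mKE) = √(2 × 1.673 × 10⁻²⁷ × 3.460 × 10⁻¹³) = 3.403 × 10⁻²⁰ kg·m/s.
λ = h/p = 6.626 × 10⁻³⁴ / 3.403 × 10⁻²⁰ = 1.95 × 10⁻¹⁴ m = 19.5 fm.

λ = 19.5 fm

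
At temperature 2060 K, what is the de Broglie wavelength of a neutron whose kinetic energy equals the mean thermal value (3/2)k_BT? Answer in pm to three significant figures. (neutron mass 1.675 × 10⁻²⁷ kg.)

KE = (3/2)k_BT = 1.5 × 1.381 × 10⁻²³ × 2060 = 4.267 × 10⁻²⁰ J.
p = √(2mKE) = √(2 × 1.675 × 10⁻²⁷ × 4.267 × 10⁻²⁰) = 1.196 × 10⁻²³ kg·m/s.
λ = h/p = 5.54 × 10⁻¹¹ m = 55.4 pm.

λ = 55.4 pm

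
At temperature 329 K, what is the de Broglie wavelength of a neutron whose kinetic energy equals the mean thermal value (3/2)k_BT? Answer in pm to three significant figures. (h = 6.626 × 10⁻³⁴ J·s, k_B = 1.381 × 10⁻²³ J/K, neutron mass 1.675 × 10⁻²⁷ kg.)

λ = 139 pm

KE = (3/2)k_BT = 1.5 × 1.381 × 10⁻²³ × 329 = 6.815 × 10⁻²¹ J.
p = √(2mKE) = √(2 × 1.675 × 10⁻²⁷ × 6.815 × 10⁻²¹) = 4.778 × 10⁻²⁴ kg·m/s.
λ = h/p = 1.39 × 10⁻¹⁰ m = 139 pm.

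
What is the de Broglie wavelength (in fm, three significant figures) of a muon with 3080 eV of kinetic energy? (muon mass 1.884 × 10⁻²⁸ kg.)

λ = 1540 fm

KE = 3080 eV = 4.934 × 10⁻¹⁶ J.
p = √(2mKE) = √(2 × 1.884 × 10⁻²⁸ × 4.934 × 10⁻¹⁶) = 4.312 × 10⁻²² kg·m/s.
λ = h/p = 6.626 × 10⁻³⁴ / 4.312 × 10⁻²² = 1.54 × 10⁻¹² m = 1540 fm.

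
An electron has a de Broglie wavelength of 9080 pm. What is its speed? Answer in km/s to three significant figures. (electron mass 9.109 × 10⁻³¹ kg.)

p = h/λ = 6.626 × 10⁻³⁴ / 9.080 × 10⁻⁹ = 7.297 × 10⁻²⁶ kg·m/s.
v = p/m = 7.297 × 10⁻²⁶ / 9.109 × 10⁻³¹ = 8.01 × 10⁴ m/s = 80.1 km/s.

v = 80.1 km/s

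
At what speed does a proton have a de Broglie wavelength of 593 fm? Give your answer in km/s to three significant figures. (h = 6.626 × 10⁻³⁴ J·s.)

p = h/λ = 6.626 × 10⁻³⁴ / 5.930 × 10⁻¹³ = 1.117 × 10⁻²¹ kg·m/s.
v = p/m = 1.117 × 10⁻²¹ / 1.673 × 10⁻²⁷ = 6.68 × 10⁵ m/s = 668 km/s.

v = 668 km/s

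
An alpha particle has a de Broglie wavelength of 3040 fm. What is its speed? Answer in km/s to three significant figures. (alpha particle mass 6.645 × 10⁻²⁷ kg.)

v = 32.8 km/s

p = h/λ = 6.626 × 10⁻³⁴ / 3.040 × 10⁻¹² = 2.180 × 10⁻²² kg·m/s.
v = p/m = 2.180 × 10⁻²² / 6.645 × 10⁻²⁷ = 3.28 × 10⁴ m/s = 32.8 km/s.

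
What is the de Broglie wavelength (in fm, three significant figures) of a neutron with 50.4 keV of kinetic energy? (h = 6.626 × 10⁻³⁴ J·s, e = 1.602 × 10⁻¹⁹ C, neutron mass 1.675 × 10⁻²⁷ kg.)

λ = 127 fm

KE = 50.4 keV = 8.074 × 10⁻¹⁵ J.
p = √(2mKE) = √(2 × 1.675 × 10⁻²⁷ × 8.074 × 10⁻¹⁵) = 5.201 × 10⁻²¹ kg·m/s.
λ = h/p = 6.626 × 10⁻³⁴ / 5.201 × 10⁻²¹ = 1.27 × 10⁻¹³ m = 127 fm.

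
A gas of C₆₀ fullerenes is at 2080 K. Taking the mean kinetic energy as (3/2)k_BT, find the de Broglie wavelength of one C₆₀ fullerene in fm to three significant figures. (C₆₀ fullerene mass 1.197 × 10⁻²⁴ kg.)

λ = 2060 fm

KE = (3/2)k_BT = 1.5 × 1.381 × 10⁻²³ × 2080 = 4.309 × 10⁻²⁰ J.
p = √(2mKE) = √(2 × 1.197 × 10⁻²⁴ × 4.309 × 10⁻²⁰) = 3.212 × 10⁻²² kg·m/s.
λ = h/p = 2.06 × 10⁻¹² m = 2060 fm.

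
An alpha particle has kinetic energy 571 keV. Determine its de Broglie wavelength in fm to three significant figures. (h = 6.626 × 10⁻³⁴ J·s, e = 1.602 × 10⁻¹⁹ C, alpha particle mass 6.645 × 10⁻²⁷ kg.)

KE = 571 keV = 9.147 × 10⁻¹⁴ J.
p = √(2mKE) = √(2 × 6.645 × 10⁻²⁷ × 9.147 × 10⁻¹⁴) = 3.487 × 10⁻²⁰ kg·m/s.
λ = h/p = 6.626 × 10⁻³⁴ / 3.487 × 10⁻²⁰ = 1.90 × 10⁻¹⁴ m = 19.0 fm.

λ = 19.0 fm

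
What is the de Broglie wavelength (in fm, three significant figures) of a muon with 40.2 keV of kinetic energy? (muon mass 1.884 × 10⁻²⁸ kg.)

KE = 40.2 keV = 6.440 × 10⁻¹⁵ J.
p = √(2mKE) = √(2 × 1.884 × 10⁻²⁸ × 6.440 × 10⁻¹⁵) = 1.558 × 10⁻²¹ kg·m/s.
λ = h/p = 6.626 × 10⁻³⁴ / 1.558 × 10⁻²¹ = 4.25 × 10⁻¹³ m = 425 fm.

λ = 425 fm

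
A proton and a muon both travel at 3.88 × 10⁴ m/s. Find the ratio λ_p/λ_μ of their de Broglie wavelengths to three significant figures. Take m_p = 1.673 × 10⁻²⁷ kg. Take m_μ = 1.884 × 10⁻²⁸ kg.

λ_p/λ_μ = 0.113

At fixed v, p = mv so λ = h/(mv) ∝ 1/m.
λ_p/λ_μ = m_μ/m_p = 1.884 × 10⁻²⁸/1.673 × 10⁻²⁷ = 0.113.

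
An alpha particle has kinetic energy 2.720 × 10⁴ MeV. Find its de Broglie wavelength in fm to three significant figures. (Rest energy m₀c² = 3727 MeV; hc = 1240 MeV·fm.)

λ = 0.0404 fm

Total energy E = KE + m₀c² = 2.720 × 10⁴ + 3727 = 30927 MeV.
(pc)² = E² − (m₀c²)² = (30927)² − (3727)² = 9.426 × 10⁸ MeV², so pc = 3.070 × 10⁴ MeV.
λ = hc/(pc) = 1240 MeV·fm / 3.070 × 10⁴ MeV = 0.0404 fm.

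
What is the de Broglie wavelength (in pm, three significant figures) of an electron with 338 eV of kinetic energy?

λ = 66.7 pm

KE = 338 eV = 5.415 × 10⁻¹⁷ J.
p = √(2mKE) = √(2 × 9.109 × 10⁻³¹ × 5.415 × 10⁻¹⁷) = 9.932 × 10⁻²⁴ kg·m/s.
λ = h/p = 6.626 × 10⁻³⁴ / 9.932 × 10⁻²⁴ = 6.67 × 10⁻¹¹ m = 66.7 pm.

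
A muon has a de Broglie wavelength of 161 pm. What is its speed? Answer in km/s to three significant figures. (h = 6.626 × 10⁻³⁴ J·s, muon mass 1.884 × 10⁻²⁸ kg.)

v = 21.8 km/s

p = h/λ = 6.626 × 10⁻³⁴ / 1.610 × 10⁻¹⁰ = 4.116 × 10⁻²⁴ kg·m/s.
v = p/m = 4.116 × 10⁻²⁴ / 1.884 × 10⁻²⁸ = 2.18 × 10⁴ m/s = 21.8 km/s.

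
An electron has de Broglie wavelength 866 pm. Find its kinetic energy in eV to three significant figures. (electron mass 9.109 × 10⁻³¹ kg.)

KE = 2.01 eV

p = h/λ = 6.626 × 10⁻³⁴ / 8.660 × 10⁻¹⁰ = 7.651 × 10⁻²⁵ kg·m/s.
KE = p²/(2m) = (7.651 × 10⁻²⁵)² / (2 × 9.109 × 10⁻³¹) = 3.213 × 10⁻¹⁹ J = 2.01 eV.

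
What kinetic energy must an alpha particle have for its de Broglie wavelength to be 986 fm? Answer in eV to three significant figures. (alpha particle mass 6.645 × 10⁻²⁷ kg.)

p = h/λ = 6.626 × 10⁻³⁴ / 9.860 × 10⁻¹³ = 6.720 × 10⁻²² kg·m/s.
KE = p²/(2m) = (6.720 × 10⁻²²)² / (2 × 6.645 × 10⁻²⁷) = 3.398 × 10⁻¹⁷ J = 212 eV.

KE = 212 eV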